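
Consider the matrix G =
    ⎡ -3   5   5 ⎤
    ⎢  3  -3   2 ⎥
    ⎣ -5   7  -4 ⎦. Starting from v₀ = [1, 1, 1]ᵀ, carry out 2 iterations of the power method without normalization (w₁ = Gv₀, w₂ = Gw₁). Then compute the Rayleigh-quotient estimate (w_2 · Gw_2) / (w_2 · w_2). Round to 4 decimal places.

w1 = Gv₀ = ((-3)·1 + 5·1 + 5·1; 3·1 + (-3)·1 + 2·1; (-5)·1 + 7·1 + (-4)·1) = (7, 2, -2)
w2 = Gw1 = ((-3)·7 + 5·2 + 5·(-2); 3·7 + (-3)·2 + 2·(-2); (-5)·7 + 7·2 + (-4)·(-2)) = (-21, 11, -13)
Gw2 = (53, -122, 234)
w2·Gw2 = (-21)·53 + 11·(-122) + (-13)·234 = -5497; w2·w2 = (-21)·(-21) + 11·11 + (-13)·(-13) = 731
λ ≈ -5497/731 = -7.5198

-7.5198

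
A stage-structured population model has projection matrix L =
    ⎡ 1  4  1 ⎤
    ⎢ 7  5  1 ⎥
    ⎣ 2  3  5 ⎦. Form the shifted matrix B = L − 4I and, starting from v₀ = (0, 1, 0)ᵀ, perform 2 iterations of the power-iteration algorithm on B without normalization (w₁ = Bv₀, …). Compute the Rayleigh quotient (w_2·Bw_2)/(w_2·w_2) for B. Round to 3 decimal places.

B = L − 4I has rows (-3, 4, 1); (7, 1, 1); (2, 3, 1)
w1 = Bv₀ = (4, 1, 3)
w2 = Bw1 = (-5, 32, 14)
Bw2 = (157, 11, 100)
w2·Bw2 = 967; w2·w2 = 1245; μ ≈ 967/1245 = 0.777

μ ≈ 0.777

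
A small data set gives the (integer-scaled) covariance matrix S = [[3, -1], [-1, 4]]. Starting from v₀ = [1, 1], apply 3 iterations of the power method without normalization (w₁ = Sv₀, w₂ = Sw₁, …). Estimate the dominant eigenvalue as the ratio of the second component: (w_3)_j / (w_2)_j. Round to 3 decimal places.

3.700

w1 = Sv₀ = (2, 3)
w2 = Sw1 = (3, 10)
w3 = Sw2 = (-1, 37)
Ratio at component: 37 / 10 = 3.700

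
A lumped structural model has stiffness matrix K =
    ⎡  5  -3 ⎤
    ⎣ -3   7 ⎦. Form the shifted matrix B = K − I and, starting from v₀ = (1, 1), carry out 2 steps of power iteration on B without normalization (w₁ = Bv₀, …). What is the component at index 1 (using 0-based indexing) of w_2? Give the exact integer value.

15

B = K − I has rows (4, -3); (-3, 6)
w1 = Bv₀ = (4·1 + (-3)·1; (-3)·1 + 6·1) = (1, 3)
w2 = Bw1 = (4·1 + (-3)·3; (-3)·1 + 6·3) = (-5, 15)
Requested component of w2: 15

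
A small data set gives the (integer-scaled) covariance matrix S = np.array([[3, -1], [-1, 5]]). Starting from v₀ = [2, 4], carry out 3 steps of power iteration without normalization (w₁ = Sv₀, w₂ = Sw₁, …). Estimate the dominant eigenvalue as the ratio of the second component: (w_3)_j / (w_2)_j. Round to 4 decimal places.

w1 = Sv₀ = (3·2 + (-1)·4; (-1)·2 + 5·4) = (2, 18)
w2 = Sw1 = (3·2 + (-1)·18; (-1)·2 + 5·18) = (-12, 88)
w3 = Sw2 = (-124, 452)
Ratio at component: 452 / 88 = 5.1364

5.1364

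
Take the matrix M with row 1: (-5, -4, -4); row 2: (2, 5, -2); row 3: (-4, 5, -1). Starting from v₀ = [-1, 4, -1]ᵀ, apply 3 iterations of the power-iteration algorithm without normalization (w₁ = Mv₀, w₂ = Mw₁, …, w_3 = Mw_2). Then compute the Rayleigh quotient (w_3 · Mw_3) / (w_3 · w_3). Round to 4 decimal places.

λ ≈ -2.6416

w1 = Mv₀ = ((-5)·(-1) + (-4)·4 + (-4)·(-1); 2·(-1) + 5·4 + (-2)·(-1); (-4)·(-1) + 5·4 + (-1)·(-1)) = (-7, 20, 25)
w2 = Mw1 = ((-5)·(-7) + (-4)·20 + (-4)·25; 2·(-7) + 5·20 + (-2)·25; (-4)·(-7) + 5·20 + (-1)·25) = (-145, 36, 103)
w3 = Mw2 = (169, -316, 657)
Mw3 = (-2209, -2556, -2913)
w3·Mw3 = 169·(-2209) + (-316)·(-2556) + 657·(-2913) = -1479466; w3·w3 = 169·169 + (-316)·(-316) + 657·657 = 560066
λ ≈ -1479466/560066 = -2.6416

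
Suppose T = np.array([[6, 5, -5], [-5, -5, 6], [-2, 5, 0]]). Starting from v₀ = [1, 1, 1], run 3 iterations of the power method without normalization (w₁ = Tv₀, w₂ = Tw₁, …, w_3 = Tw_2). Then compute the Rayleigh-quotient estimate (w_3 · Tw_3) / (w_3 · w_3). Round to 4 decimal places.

w1 = Tv₀ = (6·1 + 5·1 + (-5)·1; (-5)·1 + (-5)·1 + 6·1; (-2)·1 + 5·1 + 0·1) = (6, -4, 3)
w2 = Tw1 = (6·6 + 5·(-4) + (-5)·3; (-5)·6 + (-5)·(-4) + 6·3; (-2)·6 + 5·(-4) + 0·3) = (1, 8, -32)
w3 = Tw2 = (206, -237, 38)
Tw3 = (-139, 383, -1597)
w3·Tw3 = 206·(-139) + (-237)·383 + 38·(-1597) = -180091; w3·w3 = 206·206 + (-237)·(-237) + 38·38 = 100049
λ ≈ -180091/100049 = -1.8000

-1.8000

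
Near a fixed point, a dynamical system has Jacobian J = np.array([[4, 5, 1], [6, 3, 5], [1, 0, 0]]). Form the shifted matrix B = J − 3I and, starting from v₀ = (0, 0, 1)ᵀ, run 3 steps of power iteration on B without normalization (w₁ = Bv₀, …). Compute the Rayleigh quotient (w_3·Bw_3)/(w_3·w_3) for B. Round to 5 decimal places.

B = J − 3I has rows (1, 5, 1); (6, 0, 5); (1, 0, -3)
w1 = Bv₀ = (1, 5, -3)
w2 = Bw1 = (23, -9, 10)
w3 = Bw2 = (-12, 188, -7)
Bw3 = (921, -107, 9)
w3·Bw3 = -31231; w3·w3 = 35537; μ ≈ -31231/35537 = -0.87883

-0.87883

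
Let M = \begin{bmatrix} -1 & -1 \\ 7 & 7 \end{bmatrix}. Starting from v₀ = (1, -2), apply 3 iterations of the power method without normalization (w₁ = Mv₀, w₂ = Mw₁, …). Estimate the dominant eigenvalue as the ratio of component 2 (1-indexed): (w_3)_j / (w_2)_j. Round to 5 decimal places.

w1 = Mv₀ = (1, -7)
w2 = Mw1 = (6, -42)
w3 = Mw2 = (36, -252)
Ratio at component: -252 / -42 = 6.00000

λ ≈ 6.00000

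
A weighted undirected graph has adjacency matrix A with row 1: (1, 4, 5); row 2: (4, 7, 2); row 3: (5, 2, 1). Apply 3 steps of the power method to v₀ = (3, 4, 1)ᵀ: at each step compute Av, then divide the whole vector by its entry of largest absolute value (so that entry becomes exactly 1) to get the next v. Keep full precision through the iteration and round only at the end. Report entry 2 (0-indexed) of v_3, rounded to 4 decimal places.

Av0 = (24.00000, 42.00000, 24.00000); divide by 42.00000 → v1 = (0.57143, 1.00000, 0.57143)
Av1 = (7.42857, 10.42857, 5.42857); divide by 10.42857 → v2 = (0.71233, 1.00000, 0.52055)
Av2 = (7.31507, 10.89041, 6.08219); divide by 10.89041 → v3 = (0.67170, 1.00000, 0.55849)
Requested entry of v3: 2664/4770 = 0.5585

0.5585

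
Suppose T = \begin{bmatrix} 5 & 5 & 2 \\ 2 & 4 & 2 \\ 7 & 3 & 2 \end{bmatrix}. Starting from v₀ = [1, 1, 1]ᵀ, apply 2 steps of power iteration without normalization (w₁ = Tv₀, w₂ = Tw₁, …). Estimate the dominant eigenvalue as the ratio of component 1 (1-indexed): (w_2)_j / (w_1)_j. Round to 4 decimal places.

λ ≈ 10.3333

w1 = Tv₀ = (5·1 + 5·1 + 2·1; 2·1 + 4·1 + 2·1; 7·1 + 3·1 + 2·1) = (12, 8, 12)
w2 = Tw1 = (5·12 + 5·8 + 2·12; 2·12 + 4·8 + 2·12; 7·12 + 3·8 + 2·12) = (124, 80, 132)
Ratio at component: 124 / 12 = 10.3333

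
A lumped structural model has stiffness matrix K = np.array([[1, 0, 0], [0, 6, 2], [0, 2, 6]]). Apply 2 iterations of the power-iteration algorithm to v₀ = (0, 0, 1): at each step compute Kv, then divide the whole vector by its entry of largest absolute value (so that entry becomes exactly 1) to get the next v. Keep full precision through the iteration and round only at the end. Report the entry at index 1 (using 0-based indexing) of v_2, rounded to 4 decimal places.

0.6000

Kv0 = (0.00000, 2.00000, 6.00000); divide by 6.00000 → v1 = (0.00000, 0.33333, 1.00000)
Kv1 = (0.00000, 4.00000, 6.66667); divide by 6.66667 → v2 = (0.00000, 0.60000, 1.00000)
Requested entry of v2: 24/40 = 0.6000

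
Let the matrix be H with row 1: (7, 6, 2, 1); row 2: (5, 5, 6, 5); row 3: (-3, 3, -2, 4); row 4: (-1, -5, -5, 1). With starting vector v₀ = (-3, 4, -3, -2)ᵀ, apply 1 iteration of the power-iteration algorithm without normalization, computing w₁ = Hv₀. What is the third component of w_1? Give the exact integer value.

19

w1 = Hv₀ = (7·(-3) + 6·4 + 2·(-3) + 1·(-2); 5·(-3) + 5·4 + 6·(-3) + 5·(-2); (-3)·(-3) + 3·4 + (-2)·(-3) + 4·(-2); (-1)·(-3) + (-5)·4 + (-5)·(-3) + 1·(-2)) = (-5, -23, 19, -4)
The requested component of w1 is 19.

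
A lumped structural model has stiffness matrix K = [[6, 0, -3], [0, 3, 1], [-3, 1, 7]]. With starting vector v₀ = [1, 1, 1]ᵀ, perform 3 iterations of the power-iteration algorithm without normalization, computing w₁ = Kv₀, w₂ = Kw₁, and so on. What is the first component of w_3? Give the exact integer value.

w1 = Kv₀ = (3, 4, 5)
w2 = Kw1 = (3, 17, 30)
w3 = Kw2 = (-72, 81, 218)
The requested component of w3 is -72.

-72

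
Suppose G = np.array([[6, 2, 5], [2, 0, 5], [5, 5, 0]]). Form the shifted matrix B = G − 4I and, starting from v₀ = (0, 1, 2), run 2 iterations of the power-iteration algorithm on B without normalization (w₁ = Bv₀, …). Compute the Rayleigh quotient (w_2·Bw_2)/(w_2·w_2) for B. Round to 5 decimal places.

μ ≈ -3.32195

B = G − 4I has rows (2, 2, 5); (2, -4, 5); (5, 5, -4)
w1 = Bv₀ = (12, 6, -3)
w2 = Bw1 = (21, -15, 102)
Bw2 = (522, 612, -378)
w2·Bw2 = -36774; w2·w2 = 11070; μ ≈ -36774/11070 = -3.32195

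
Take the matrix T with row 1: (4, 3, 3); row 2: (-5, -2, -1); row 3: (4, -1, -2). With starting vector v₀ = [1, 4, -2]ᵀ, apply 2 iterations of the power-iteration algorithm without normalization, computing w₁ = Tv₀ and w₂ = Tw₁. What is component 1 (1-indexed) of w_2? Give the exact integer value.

19

w1 = Tv₀ = (10, -11, 4)
w2 = Tw1 = (19, -32, 43)
The requested component of w2 is 19.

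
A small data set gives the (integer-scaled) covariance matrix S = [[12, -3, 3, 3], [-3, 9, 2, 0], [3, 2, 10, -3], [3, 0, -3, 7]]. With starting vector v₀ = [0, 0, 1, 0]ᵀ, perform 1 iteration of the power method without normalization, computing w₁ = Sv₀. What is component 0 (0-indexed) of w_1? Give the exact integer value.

3

w1 = Sv₀ = (12·0 + (-3)·0 + 3·1 + 3·0; (-3)·0 + 9·0 + 2·1 + 0·0; 3·0 + 2·0 + 10·1 + (-3)·0; 3·0 + 0·0 + (-3)·1 + 7·0) = (3, 2, 10, -3)
The requested component of w1 is 3.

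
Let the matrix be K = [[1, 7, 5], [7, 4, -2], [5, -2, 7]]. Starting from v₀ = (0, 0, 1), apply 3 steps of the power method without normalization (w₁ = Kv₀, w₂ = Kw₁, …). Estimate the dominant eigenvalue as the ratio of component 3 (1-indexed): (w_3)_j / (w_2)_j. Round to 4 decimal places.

λ ≈ 8.3333

w1 = Kv₀ = (1·0 + 7·0 + 5·1; 7·0 + 4·0 + (-2)·1; 5·0 + (-2)·0 + 7·1) = (5, -2, 7)
w2 = Kw1 = (1·5 + 7·(-2) + 5·7; 7·5 + 4·(-2) + (-2)·7; 5·5 + (-2)·(-2) + 7·7) = (26, 13, 78)
w3 = Kw2 = (507, 78, 650)
Ratio at component: 650 / 78 = 8.3333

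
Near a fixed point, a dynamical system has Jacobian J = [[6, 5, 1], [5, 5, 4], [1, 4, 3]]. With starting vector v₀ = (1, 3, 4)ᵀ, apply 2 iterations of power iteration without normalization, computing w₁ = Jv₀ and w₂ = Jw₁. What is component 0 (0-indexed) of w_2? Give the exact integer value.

w1 = Jv₀ = (6·1 + 5·3 + 1·4; 5·1 + 5·3 + 4·4; 1·1 + 4·3 + 3·4) = (25, 36, 25)
w2 = Jw1 = (6·25 + 5·36 + 1·25; 5·25 + 5·36 + 4·25; 1·25 + 4·36 + 3·25) = (355, 405, 244)
The requested component of w2 is 355.

355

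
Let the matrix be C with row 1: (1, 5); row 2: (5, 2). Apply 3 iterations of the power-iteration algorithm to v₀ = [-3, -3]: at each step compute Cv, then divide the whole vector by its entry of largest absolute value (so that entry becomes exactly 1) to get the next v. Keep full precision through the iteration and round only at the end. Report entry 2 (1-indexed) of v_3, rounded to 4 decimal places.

1.0000

Cv0 = (-18.00000, -21.00000); divide by -21.00000 → v1 = (0.85714, 1.00000)
Cv1 = (5.85714, 6.28571); divide by 6.28571 → v2 = (0.93182, 1.00000)
Cv2 = (5.93182, 6.65909); divide by 6.65909 → v3 = (0.89078, 1.00000)
Requested entry of v3: -879/-879 = 1.0000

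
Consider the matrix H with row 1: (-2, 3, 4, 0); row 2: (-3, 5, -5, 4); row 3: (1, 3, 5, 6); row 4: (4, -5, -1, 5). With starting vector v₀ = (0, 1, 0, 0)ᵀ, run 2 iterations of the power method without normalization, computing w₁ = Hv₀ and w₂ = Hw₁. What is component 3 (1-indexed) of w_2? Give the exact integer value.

3

w1 = Hv₀ = ((-2)·0 + 3·1 + 4·0 + 0·0; (-3)·0 + 5·1 + (-5)·0 + 4·0; 1·0 + 3·1 + 5·0 + 6·0; 4·0 + (-5)·1 + (-1)·0 + 5·0) = (3, 5, 3, -5)
w2 = Hw1 = ((-2)·3 + 3·5 + 4·3 + 0·(-5); (-3)·3 + 5·5 + (-5)·3 + 4·(-5); 1·3 + 3·5 + 5·3 + 6·(-5); 4·3 + (-5)·5 + (-1)·3 + 5·(-5)) = (21, -19, 3, -41)
The requested component of w2 is 3.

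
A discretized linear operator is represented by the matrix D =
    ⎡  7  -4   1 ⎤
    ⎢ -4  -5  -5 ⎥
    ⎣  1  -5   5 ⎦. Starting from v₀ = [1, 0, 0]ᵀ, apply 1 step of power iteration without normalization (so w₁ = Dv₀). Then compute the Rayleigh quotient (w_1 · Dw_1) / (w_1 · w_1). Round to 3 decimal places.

w1 = Dv₀ = (7, -4, 1)
Dw1 = (66, -13, 32)
w1·Dw1 = 7·66 + (-4)·(-13) + 1·32 = 546; w1·w1 = 7·7 + (-4)·(-4) + 1·1 = 66
λ ≈ 546/66 = 8.273

8.273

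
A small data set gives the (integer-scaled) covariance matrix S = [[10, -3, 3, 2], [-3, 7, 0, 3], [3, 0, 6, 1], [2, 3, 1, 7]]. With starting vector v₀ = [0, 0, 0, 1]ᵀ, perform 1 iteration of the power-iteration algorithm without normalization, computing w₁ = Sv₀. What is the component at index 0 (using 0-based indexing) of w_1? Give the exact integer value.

2

w1 = Sv₀ = (10·0 + (-3)·0 + 3·0 + 2·1; (-3)·0 + 7·0 + 0·0 + 3·1; 3·0 + 0·0 + 6·0 + 1·1; 2·0 + 3·0 + 1·0 + 7·1) = (2, 3, 1, 7)
The requested component of w1 is 2.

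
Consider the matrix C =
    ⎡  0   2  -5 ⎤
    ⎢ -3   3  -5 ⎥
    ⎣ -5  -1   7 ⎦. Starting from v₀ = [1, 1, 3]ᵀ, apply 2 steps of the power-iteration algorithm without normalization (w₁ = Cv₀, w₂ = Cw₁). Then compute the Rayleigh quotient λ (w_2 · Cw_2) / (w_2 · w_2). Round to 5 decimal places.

w1 = Cv₀ = (0·1 + 2·1 + (-5)·3; (-3)·1 + 3·1 + (-5)·3; (-5)·1 + (-1)·1 + 7·3) = (-13, -15, 15)
w2 = Cw1 = (0·(-13) + 2·(-15) + (-5)·15; (-3)·(-13) + 3·(-15) + (-5)·15; (-5)·(-13) + (-1)·(-15) + 7·15) = (-105, -81, 185)
Cw2 = (-1087, -853, 1901)
w2·Cw2 = (-105)·(-1087) + (-81)·(-853) + 185·1901 = 534913; w2·w2 = (-105)·(-105) + (-81)·(-81) + 185·185 = 51811
λ ≈ 534913/51811 = 10.32431

λ ≈ 10.32431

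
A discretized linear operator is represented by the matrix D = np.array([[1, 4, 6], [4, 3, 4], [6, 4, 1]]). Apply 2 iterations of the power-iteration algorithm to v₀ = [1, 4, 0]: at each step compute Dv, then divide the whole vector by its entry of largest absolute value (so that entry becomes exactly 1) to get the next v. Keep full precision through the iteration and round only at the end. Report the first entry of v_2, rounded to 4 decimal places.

1.0000

Dv0 = (17.00000, 16.00000, 22.00000); divide by 22.00000 → v1 = (0.77273, 0.72727, 1.00000)
Dv1 = (9.68182, 9.27273, 8.54545); divide by 9.68182 → v2 = (1.00000, 0.95775, 0.88263)
Requested entry of v2: 213/213 = 1.0000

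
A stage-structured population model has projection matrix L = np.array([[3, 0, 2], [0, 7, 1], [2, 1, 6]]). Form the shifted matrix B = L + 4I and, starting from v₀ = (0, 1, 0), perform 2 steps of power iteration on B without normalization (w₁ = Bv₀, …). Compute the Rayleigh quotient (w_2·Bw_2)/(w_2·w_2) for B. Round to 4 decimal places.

μ ≈ 11.3154

B = L + 4I has rows (7, 0, 2); (0, 11, 1); (2, 1, 10)
w1 = Bv₀ = (7·0 + 0·1 + 2·0; 0·0 + 11·1 + 1·0; 2·0 + 1·1 + 10·0) = (0, 11, 1)
w2 = Bw1 = (7·0 + 0·11 + 2·1; 0·0 + 11·11 + 1·1; 2·0 + 1·11 + 10·1) = (2, 122, 21)
Bw2 = (56, 1363, 336)
w2·Bw2 = 173454; w2·w2 = 15329; μ ≈ 173454/15329 = 11.3154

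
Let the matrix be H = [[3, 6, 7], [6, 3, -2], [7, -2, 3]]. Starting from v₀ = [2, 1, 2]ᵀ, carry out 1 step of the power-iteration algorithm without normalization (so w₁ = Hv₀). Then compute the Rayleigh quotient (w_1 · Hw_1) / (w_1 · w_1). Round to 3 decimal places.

w1 = Hv₀ = (3·2 + 6·1 + 7·2; 6·2 + 3·1 + (-2)·2; 7·2 + (-2)·1 + 3·2) = (26, 11, 18)
Hw1 = (270, 153, 214)
w1·Hw1 = 26·270 + 11·153 + 18·214 = 12555; w1·w1 = 26·26 + 11·11 + 18·18 = 1121
λ ≈ 12555/1121 = 11.200

λ ≈ 11.200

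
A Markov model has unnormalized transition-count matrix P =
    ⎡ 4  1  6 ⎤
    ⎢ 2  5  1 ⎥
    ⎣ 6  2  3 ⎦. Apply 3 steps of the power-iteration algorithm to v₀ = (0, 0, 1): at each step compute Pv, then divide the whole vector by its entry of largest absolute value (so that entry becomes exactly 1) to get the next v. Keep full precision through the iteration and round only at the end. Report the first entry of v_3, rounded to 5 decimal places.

Pv0 = (6.000000, 1.000000, 3.000000); divide by 6.000000 → v1 = (1.000000, 0.166667, 0.500000)
Pv1 = (7.166667, 3.333333, 7.833333); divide by 7.833333 → v2 = (0.914894, 0.425532, 1.000000)
Pv2 = (10.085106, 4.957447, 9.340426); divide by 10.085106 → v3 = (1.000000, 0.491561, 0.926160)
Requested entry of v3: 474/474 = 1.00000

1.00000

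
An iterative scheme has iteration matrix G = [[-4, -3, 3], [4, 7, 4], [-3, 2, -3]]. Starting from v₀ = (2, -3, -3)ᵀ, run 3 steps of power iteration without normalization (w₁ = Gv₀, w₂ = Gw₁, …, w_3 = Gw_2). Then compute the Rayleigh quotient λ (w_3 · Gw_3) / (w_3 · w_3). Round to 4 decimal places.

6.7666

w1 = Gv₀ = ((-4)·2 + (-3)·(-3) + 3·(-3); 4·2 + 7·(-3) + 4·(-3); (-3)·2 + 2·(-3) + (-3)·(-3)) = (-8, -25, -3)
w2 = Gw1 = ((-4)·(-8) + (-3)·(-25) + 3·(-3); 4·(-8) + 7·(-25) + 4·(-3); (-3)·(-8) + 2·(-25) + (-3)·(-3)) = (98, -219, -17)
w3 = Gw2 = (214, -1209, -681)
Gw3 = (728, -10331, -1017)
w3·Gw3 = 214·728 + (-1209)·(-10331) + (-681)·(-1017) = 13338548; w3·w3 = 214·214 + (-1209)·(-1209) + (-681)·(-681) = 1971238
λ ≈ 13338548/1971238 = 6.7666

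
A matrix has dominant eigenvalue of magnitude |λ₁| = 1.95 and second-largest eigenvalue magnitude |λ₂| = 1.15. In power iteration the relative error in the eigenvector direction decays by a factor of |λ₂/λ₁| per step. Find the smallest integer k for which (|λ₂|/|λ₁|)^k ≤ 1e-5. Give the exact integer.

22

|λ₂/λ₁| = 1.15/1.95 = 0.58974
Need k ≥ ln(1e-5) / ln(0.58974) = -11.5129 / -0.5281 ≈ 21.802
Smallest integer k satisfying the bound: 22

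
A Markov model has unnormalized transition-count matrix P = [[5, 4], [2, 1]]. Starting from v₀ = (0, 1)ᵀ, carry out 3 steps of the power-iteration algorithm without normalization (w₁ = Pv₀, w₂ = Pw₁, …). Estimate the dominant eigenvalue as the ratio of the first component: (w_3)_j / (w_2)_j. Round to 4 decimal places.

w1 = Pv₀ = (5·0 + 4·1; 2·0 + 1·1) = (4, 1)
w2 = Pw1 = (5·4 + 4·1; 2·4 + 1·1) = (24, 9)
w3 = Pw2 = (156, 57)
Ratio at component: 156 / 24 = 6.5000

λ ≈ 6.5000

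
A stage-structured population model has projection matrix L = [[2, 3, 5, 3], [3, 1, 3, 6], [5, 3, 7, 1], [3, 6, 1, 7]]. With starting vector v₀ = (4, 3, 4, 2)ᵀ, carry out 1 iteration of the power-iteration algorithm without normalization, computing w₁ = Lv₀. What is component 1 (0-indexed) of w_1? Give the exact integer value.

39

w1 = Lv₀ = (43, 39, 59, 48)
The requested component of w1 is 39.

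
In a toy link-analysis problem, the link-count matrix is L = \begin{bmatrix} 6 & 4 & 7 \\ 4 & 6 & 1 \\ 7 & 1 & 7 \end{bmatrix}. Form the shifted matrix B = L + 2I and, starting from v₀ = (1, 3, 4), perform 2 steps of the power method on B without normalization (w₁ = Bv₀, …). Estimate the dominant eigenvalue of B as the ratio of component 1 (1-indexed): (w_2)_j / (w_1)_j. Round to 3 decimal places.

B = L + 2I has rows (8, 4, 7); (4, 8, 1); (7, 1, 9)
w1 = Bv₀ = (8·1 + 4·3 + 7·4; 4·1 + 8·3 + 1·4; 7·1 + 1·3 + 9·4) = (48, 32, 46)
w2 = Bw1 = (8·48 + 4·32 + 7·46; 4·48 + 8·32 + 1·46; 7·48 + 1·32 + 9·46) = (834, 494, 782)
Ratio: 834/48 = 17.375

μ ≈ 17.375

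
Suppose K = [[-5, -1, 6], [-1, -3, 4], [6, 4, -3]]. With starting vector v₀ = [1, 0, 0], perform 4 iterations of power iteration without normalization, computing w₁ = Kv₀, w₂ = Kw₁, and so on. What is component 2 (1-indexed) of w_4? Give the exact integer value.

w1 = Kv₀ = ((-5)·1 + (-1)·0 + 6·0; (-1)·1 + (-3)·0 + 4·0; 6·1 + 4·0 + (-3)·0) = (-5, -1, 6)
w2 = Kw1 = ((-5)·(-5) + (-1)·(-1) + 6·6; (-1)·(-5) + (-3)·(-1) + 4·6; 6·(-5) + 4·(-1) + (-3)·6) = (62, 32, -52)
w3 = Kw2 = (-654, -366, 656)
w4 = Kw3 = (7572, 4376, -7356)
The requested component of w4 is 4376.

4376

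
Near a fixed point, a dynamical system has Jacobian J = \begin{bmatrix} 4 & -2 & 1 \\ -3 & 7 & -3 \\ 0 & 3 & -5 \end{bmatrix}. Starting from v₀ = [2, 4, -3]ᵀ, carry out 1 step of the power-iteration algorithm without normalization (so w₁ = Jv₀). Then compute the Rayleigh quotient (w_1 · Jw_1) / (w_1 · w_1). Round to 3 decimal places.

λ ≈ 2.061

w1 = Jv₀ = (4·2 + (-2)·4 + 1·(-3); (-3)·2 + 7·4 + (-3)·(-3); 0·2 + 3·4 + (-5)·(-3)) = (-3, 31, 27)
Jw1 = (-47, 145, -42)
w1·Jw1 = (-3)·(-47) + 31·145 + 27·(-42) = 3502; w1·w1 = (-3)·(-3) + 31·31 + 27·27 = 1699
λ ≈ 3502/1699 = 2.061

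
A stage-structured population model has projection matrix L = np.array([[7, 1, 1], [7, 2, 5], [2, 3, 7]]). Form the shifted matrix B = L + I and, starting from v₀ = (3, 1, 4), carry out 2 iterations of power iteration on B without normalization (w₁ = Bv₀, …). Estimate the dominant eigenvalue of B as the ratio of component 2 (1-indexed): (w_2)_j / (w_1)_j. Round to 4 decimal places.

B = L + I has rows (8, 1, 1); (7, 3, 5); (2, 3, 8)
w1 = Bv₀ = (8·3 + 1·1 + 1·4; 7·3 + 3·1 + 5·4; 2·3 + 3·1 + 8·4) = (29, 44, 41)
w2 = Bw1 = (8·29 + 1·44 + 1·41; 7·29 + 3·44 + 5·41; 2·29 + 3·44 + 8·41) = (317, 540, 518)
Ratio: 540/44 = 12.2727

μ ≈ 12.2727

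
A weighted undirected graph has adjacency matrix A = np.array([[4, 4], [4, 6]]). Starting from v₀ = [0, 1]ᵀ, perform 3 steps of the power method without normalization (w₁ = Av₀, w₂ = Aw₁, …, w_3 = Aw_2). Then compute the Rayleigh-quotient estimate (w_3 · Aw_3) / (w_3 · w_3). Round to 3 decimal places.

w1 = Av₀ = (4·0 + 4·1; 4·0 + 6·1) = (4, 6)
w2 = Aw1 = (4·4 + 4·6; 4·4 + 6·6) = (40, 52)
w3 = Aw2 = (368, 472)
Aw3 = (3360, 4304)
w3·Aw3 = 368·3360 + 472·4304 = 3267968; w3·w3 = 368·368 + 472·472 = 358208
λ ≈ 3267968/358208 = 9.123

λ ≈ 9.123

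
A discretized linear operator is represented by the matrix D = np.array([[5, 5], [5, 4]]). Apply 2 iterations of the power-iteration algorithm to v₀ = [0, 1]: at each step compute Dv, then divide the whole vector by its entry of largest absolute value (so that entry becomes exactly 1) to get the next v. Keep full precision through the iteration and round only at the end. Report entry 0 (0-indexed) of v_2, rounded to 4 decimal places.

1.0000

Dv0 = (5.00000, 4.00000); divide by 5.00000 → v1 = (1.00000, 0.80000)
Dv1 = (9.00000, 8.20000); divide by 9.00000 → v2 = (1.00000, 0.91111)
Requested entry of v2: 45/45 = 1.0000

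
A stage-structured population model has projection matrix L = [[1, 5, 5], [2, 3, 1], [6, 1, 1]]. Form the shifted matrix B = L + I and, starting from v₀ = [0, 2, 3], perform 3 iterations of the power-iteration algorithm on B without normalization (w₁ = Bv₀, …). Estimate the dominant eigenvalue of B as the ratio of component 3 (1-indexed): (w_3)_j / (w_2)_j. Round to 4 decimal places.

μ ≈ 7.4915

B = L + I has rows (2, 5, 5); (2, 4, 1); (6, 1, 2)
w1 = Bv₀ = (2·0 + 5·2 + 5·3; 2·0 + 4·2 + 1·3; 6·0 + 1·2 + 2·3) = (25, 11, 8)
w2 = Bw1 = (2·25 + 5·11 + 5·8; 2·25 + 4·11 + 1·8; 6·25 + 1·11 + 2·8) = (145, 102, 177)
w3 = Bw2 = (1685, 875, 1326)
Ratio: 1326/177 = 7.4915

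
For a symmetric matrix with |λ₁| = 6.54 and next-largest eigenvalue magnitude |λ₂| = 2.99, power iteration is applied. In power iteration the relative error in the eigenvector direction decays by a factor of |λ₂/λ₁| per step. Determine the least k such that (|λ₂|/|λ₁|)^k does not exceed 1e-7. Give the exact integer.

21

|λ₂/λ₁| = 2.99/6.54 = 0.45719
Need k ≥ ln(1e-7) / ln(0.45719) = -16.1181 / -0.7827 ≈ 20.594
Smallest integer k satisfying the bound: 21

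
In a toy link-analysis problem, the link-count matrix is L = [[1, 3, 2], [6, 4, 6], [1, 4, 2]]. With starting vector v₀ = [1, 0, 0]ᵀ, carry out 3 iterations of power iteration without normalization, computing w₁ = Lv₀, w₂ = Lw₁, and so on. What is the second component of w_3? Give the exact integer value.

432

w1 = Lv₀ = (1·1 + 3·0 + 2·0; 6·1 + 4·0 + 6·0; 1·1 + 4·0 + 2·0) = (1, 6, 1)
w2 = Lw1 = (1·1 + 3·6 + 2·1; 6·1 + 4·6 + 6·1; 1·1 + 4·6 + 2·1) = (21, 36, 27)
w3 = Lw2 = (183, 432, 219)
The requested component of w3 is 432.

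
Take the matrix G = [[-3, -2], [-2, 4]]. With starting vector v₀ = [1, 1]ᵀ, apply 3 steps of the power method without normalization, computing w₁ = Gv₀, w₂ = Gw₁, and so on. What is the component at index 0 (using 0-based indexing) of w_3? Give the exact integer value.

w1 = Gv₀ = ((-3)·1 + (-2)·1; (-2)·1 + 4·1) = (-5, 2)
w2 = Gw1 = ((-3)·(-5) + (-2)·2; (-2)·(-5) + 4·2) = (11, 18)
w3 = Gw2 = (-69, 50)
The requested component of w3 is -69.

-69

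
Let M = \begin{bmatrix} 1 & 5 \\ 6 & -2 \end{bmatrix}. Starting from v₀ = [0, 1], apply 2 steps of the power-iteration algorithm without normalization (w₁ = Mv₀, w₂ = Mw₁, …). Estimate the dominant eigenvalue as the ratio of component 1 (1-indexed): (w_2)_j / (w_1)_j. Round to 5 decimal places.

w1 = Mv₀ = (5, -2)
w2 = Mw1 = (-5, 34)
Ratio at component: -5 / 5 = -1.00000

λ ≈ -1.00000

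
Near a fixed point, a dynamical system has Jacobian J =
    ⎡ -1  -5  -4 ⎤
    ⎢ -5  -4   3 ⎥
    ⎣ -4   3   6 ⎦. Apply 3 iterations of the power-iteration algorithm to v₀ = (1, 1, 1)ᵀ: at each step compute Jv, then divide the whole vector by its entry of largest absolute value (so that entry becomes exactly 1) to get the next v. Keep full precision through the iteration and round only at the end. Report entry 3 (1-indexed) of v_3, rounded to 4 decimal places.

Jv0 = (-10.00000, -6.00000, 5.00000); divide by -10.00000 → v1 = (1.00000, 0.60000, -0.50000)
Jv1 = (-2.00000, -8.90000, -5.20000); divide by -8.90000 → v2 = (0.22472, 1.00000, 0.58427)
Jv2 = (-7.56180, -3.37079, 5.60674); divide by -7.56180 → v3 = (1.00000, 0.44577, -0.74146)
Requested entry of v3: 499/-673 = -0.7415

-0.7415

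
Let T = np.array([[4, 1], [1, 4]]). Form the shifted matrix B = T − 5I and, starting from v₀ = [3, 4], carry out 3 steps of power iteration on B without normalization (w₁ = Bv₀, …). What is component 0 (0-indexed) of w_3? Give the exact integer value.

B = T − 5I has rows (-1, 1); (1, -1)
w1 = Bv₀ = ((-1)·3 + 1·4; 1·3 + (-1)·4) = (1, -1)
w2 = Bw1 = ((-1)·1 + 1·(-1); 1·1 + (-1)·(-1)) = (-2, 2)
w3 = Bw2 = (4, -4)
Requested component of w3: 4

4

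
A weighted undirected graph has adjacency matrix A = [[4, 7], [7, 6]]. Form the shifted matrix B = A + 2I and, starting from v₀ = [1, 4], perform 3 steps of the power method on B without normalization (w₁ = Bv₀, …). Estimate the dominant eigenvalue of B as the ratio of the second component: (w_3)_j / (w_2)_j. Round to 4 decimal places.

μ ≈ 14.0709

B = A + 2I has rows (6, 7); (7, 8)
w1 = Bv₀ = (6·1 + 7·4; 7·1 + 8·4) = (34, 39)
w2 = Bw1 = (6·34 + 7·39; 7·34 + 8·39) = (477, 550)
w3 = Bw2 = (6712, 7739)
Ratio: 7739/550 = 14.0709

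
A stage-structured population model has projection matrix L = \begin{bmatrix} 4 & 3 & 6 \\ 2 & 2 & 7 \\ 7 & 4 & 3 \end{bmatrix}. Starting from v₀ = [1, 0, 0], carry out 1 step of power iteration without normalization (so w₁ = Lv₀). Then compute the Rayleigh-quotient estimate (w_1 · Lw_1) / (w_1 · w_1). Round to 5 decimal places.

w1 = Lv₀ = (4, 2, 7)
Lw1 = (64, 61, 57)
w1·Lw1 = 4·64 + 2·61 + 7·57 = 777; w1·w1 = 4·4 + 2·2 + 7·7 = 69
λ ≈ 777/69 = 11.26087

λ ≈ 11.26087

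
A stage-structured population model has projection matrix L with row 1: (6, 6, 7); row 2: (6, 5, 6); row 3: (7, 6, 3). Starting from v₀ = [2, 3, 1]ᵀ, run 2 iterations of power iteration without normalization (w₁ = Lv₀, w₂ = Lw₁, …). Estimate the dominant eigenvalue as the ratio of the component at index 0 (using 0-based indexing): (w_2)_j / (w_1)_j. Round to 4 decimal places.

λ ≈ 17.9730

w1 = Lv₀ = (6·2 + 6·3 + 7·1; 6·2 + 5·3 + 6·1; 7·2 + 6·3 + 3·1) = (37, 33, 35)
w2 = Lw1 = (6·37 + 6·33 + 7·35; 6·37 + 5·33 + 6·35; 7·37 + 6·33 + 3·35) = (665, 597, 562)
Ratio at component: 665 / 37 = 17.9730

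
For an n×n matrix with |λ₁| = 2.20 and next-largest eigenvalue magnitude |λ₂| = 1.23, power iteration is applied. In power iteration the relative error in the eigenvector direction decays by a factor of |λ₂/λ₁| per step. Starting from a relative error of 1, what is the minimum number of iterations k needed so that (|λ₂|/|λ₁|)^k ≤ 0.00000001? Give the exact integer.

|λ₂/λ₁| = 1.23/2.20 = 0.55909
Need k ≥ ln(0.00000001) / ln(0.55909) = -18.4207 / -0.5814 ≈ 31.681
Smallest integer k satisfying the bound: 32

32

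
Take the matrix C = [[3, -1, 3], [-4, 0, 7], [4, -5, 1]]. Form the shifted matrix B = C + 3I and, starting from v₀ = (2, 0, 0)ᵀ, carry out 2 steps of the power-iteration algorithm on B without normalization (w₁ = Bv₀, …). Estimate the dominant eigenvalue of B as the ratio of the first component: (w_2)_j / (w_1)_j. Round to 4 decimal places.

B = C + 3I has rows (6, -1, 3); (-4, 3, 7); (4, -5, 4)
w1 = Bv₀ = (6·2 + (-1)·0 + 3·0; (-4)·2 + 3·0 + 7·0; 4·2 + (-5)·0 + 4·0) = (12, -8, 8)
w2 = Bw1 = (6·12 + (-1)·(-8) + 3·8; (-4)·12 + 3·(-8) + 7·8; 4·12 + (-5)·(-8) + 4·8) = (104, -16, 120)
Ratio: 104/12 = 8.6667

8.6667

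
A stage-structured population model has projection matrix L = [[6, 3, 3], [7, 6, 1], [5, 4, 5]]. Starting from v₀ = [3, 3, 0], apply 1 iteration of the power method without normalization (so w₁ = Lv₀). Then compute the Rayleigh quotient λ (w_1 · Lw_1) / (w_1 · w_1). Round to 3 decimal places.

w1 = Lv₀ = (27, 39, 27)
Lw1 = (360, 450, 426)
w1·Lw1 = 27·360 + 39·450 + 27·426 = 38772; w1·w1 = 27·27 + 39·39 + 27·27 = 2979
λ ≈ 38772/2979 = 13.015

13.015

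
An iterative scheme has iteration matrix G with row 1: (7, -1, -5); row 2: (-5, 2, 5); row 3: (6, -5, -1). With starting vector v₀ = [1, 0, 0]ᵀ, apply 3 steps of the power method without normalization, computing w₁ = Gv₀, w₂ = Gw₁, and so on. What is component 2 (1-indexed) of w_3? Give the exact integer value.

155

w1 = Gv₀ = (7·1 + (-1)·0 + (-5)·0; (-5)·1 + 2·0 + 5·0; 6·1 + (-5)·0 + (-1)·0) = (7, -5, 6)
w2 = Gw1 = (7·7 + (-1)·(-5) + (-5)·6; (-5)·7 + 2·(-5) + 5·6; 6·7 + (-5)·(-5) + (-1)·6) = (24, -15, 61)
w3 = Gw2 = (-122, 155, 158)
The requested component of w3 is 155.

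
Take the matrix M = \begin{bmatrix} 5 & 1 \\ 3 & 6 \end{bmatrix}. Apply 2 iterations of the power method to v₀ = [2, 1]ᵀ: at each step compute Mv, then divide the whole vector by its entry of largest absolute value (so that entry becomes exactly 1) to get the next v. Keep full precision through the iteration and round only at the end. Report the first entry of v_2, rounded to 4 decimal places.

Mv0 = (11.00000, 12.00000); divide by 12.00000 → v1 = (0.91667, 1.00000)
Mv1 = (5.58333, 8.75000); divide by 8.75000 → v2 = (0.63810, 1.00000)
Requested entry of v2: 67/105 = 0.6381

0.6381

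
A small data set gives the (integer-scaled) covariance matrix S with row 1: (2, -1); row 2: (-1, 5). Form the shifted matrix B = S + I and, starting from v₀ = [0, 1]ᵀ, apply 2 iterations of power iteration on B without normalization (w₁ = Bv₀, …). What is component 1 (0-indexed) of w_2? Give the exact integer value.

37

B = S + I has rows (3, -1); (-1, 6)
w1 = Bv₀ = (3·0 + (-1)·1; (-1)·0 + 6·1) = (-1, 6)
w2 = Bw1 = (3·(-1) + (-1)·6; (-1)·(-1) + 6·6) = (-9, 37)
Requested component of w2: 37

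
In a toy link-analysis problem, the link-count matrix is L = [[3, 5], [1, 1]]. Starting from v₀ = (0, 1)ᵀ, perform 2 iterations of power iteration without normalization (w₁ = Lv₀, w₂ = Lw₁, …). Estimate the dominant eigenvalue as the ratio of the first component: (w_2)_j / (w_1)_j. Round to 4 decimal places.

w1 = Lv₀ = (3·0 + 5·1; 1·0 + 1·1) = (5, 1)
w2 = Lw1 = (3·5 + 5·1; 1·5 + 1·1) = (20, 6)
Ratio at component: 20 / 5 = 4.0000

λ ≈ 4.0000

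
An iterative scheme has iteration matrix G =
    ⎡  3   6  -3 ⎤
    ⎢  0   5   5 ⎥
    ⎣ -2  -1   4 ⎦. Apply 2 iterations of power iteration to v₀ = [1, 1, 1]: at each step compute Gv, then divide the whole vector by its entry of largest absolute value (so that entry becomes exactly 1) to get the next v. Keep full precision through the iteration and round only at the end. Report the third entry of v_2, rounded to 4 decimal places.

-0.2400

Gv0 = (6.00000, 10.00000, 1.00000); divide by 10.00000 → v1 = (0.60000, 1.00000, 0.10000)
Gv1 = (7.50000, 5.50000, -1.80000); divide by 7.50000 → v2 = (1.00000, 0.73333, -0.24000)
Requested entry of v2: -18/75 = -0.2400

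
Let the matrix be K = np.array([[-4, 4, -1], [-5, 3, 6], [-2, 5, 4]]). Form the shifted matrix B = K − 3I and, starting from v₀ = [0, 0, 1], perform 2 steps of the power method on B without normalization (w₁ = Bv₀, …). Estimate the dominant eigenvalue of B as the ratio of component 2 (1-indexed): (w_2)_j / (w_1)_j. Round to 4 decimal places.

1.8333

B = K − 3I has rows (-7, 4, -1); (-5, 0, 6); (-2, 5, 1)
w1 = Bv₀ = (-1, 6, 1)
w2 = Bw1 = (30, 11, 33)
Ratio: 11/6 = 1.8333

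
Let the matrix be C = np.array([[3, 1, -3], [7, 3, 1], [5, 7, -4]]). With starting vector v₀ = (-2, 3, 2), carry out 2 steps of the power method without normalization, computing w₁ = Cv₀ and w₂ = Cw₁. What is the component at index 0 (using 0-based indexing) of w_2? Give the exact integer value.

-39

w1 = Cv₀ = (3·(-2) + 1·3 + (-3)·2; 7·(-2) + 3·3 + 1·2; 5·(-2) + 7·3 + (-4)·2) = (-9, -3, 3)
w2 = Cw1 = (3·(-9) + 1·(-3) + (-3)·3; 7·(-9) + 3·(-3) + 1·3; 5·(-9) + 7·(-3) + (-4)·3) = (-39, -69, -78)
The requested component of w2 is -39.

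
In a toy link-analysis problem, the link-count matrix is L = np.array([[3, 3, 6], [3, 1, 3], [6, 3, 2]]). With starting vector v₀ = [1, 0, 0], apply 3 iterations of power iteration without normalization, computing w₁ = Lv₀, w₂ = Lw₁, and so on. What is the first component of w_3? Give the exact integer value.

486

w1 = Lv₀ = (3, 3, 6)
w2 = Lw1 = (54, 30, 39)
w3 = Lw2 = (486, 309, 492)
The requested component of w3 is 486.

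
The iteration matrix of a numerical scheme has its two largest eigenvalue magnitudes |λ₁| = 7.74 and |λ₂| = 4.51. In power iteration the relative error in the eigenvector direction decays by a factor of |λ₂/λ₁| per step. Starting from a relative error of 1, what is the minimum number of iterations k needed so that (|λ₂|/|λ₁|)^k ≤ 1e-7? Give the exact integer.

30

|λ₂/λ₁| = 4.51/7.74 = 0.58269
Need k ≥ ln(1e-7) / ln(0.58269) = -16.1181 / -0.5401 ≈ 29.843
Smallest integer k satisfying the bound: 30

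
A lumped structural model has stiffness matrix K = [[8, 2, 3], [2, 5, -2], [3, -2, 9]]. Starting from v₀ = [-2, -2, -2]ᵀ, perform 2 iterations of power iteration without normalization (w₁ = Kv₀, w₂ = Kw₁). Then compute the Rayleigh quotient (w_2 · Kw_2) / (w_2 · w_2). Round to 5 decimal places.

11.26828

w1 = Kv₀ = (8·(-2) + 2·(-2) + 3·(-2); 2·(-2) + 5·(-2) + (-2)·(-2); 3·(-2) + (-2)·(-2) + 9·(-2)) = (-26, -10, -20)
w2 = Kw1 = (8·(-26) + 2·(-10) + 3·(-20); 2·(-26) + 5·(-10) + (-2)·(-20); 3·(-26) + (-2)·(-10) + 9·(-20)) = (-288, -62, -238)
Kw2 = (-3142, -410, -2882)
w2·Kw2 = (-288)·(-3142) + (-62)·(-410) + (-238)·(-2882) = 1616232; w2·w2 = (-288)·(-288) + (-62)·(-62) + (-238)·(-238) = 143432
λ ≈ 1616232/143432 = 11.26828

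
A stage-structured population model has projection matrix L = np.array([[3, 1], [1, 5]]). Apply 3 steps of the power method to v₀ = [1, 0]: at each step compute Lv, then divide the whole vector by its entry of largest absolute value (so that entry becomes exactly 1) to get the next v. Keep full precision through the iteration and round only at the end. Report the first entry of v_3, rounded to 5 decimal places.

Lv0 = (3.000000, 1.000000); divide by 3.000000 → v1 = (1.000000, 0.333333)
Lv1 = (3.333333, 2.666667); divide by 3.333333 → v2 = (1.000000, 0.800000)
Lv2 = (3.800000, 5.000000); divide by 5.000000 → v3 = (0.760000, 1.000000)
Requested entry of v3: 38/50 = 0.76000

0.76000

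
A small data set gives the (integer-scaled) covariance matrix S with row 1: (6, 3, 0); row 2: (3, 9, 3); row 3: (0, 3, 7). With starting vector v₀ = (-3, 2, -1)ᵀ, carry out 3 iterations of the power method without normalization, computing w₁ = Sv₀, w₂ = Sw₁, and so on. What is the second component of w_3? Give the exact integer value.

w1 = Sv₀ = (6·(-3) + 3·2 + 0·(-1); 3·(-3) + 9·2 + 3·(-1); 0·(-3) + 3·2 + 7·(-1)) = (-12, 6, -1)
w2 = Sw1 = (6·(-12) + 3·6 + 0·(-1); 3·(-12) + 9·6 + 3·(-1); 0·(-12) + 3·6 + 7·(-1)) = (-54, 15, 11)
w3 = Sw2 = (-279, 6, 122)
The requested component of w3 is 6.

6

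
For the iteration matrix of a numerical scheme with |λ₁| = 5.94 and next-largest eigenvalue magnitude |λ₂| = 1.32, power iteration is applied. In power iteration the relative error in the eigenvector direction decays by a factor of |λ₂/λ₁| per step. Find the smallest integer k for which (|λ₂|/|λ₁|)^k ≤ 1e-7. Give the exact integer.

|λ₂/λ₁| = 1.32/5.94 = 0.22222
Need k ≥ ln(1e-7) / ln(0.22222) = -16.1181 / -1.5041 ≈ 10.716
Smallest integer k satisfying the bound: 11

11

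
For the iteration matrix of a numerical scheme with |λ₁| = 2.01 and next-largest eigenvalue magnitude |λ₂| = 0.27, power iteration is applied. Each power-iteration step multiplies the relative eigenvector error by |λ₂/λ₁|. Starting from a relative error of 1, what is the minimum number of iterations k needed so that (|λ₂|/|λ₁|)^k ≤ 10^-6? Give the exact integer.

7

|λ₂/λ₁| = 0.27/2.01 = 0.13433
Need k ≥ ln(10^-6) / ln(0.13433) = -13.8155 / -2.0075 ≈ 6.882
Smallest integer k satisfying the bound: 7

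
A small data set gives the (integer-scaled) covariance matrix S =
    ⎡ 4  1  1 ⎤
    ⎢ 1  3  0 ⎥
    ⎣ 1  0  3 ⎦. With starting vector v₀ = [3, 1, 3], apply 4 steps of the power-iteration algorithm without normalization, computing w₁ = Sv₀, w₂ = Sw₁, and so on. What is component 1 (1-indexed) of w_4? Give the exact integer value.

w1 = Sv₀ = (16, 6, 12)
w2 = Sw1 = (82, 34, 52)
w3 = Sw2 = (414, 184, 238)
w4 = Sw3 = (2078, 966, 1128)
The requested component of w4 is 2078.

2078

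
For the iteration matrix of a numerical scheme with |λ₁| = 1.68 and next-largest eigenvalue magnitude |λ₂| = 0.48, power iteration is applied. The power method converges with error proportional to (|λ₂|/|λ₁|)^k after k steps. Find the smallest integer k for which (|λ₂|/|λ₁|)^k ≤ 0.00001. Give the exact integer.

|λ₂/λ₁| = 0.48/1.68 = 0.28571
Need k ≥ ln(0.00001) / ln(0.28571) = -11.5129 / -1.2528 ≈ 9.190
Smallest integer k satisfying the bound: 10

10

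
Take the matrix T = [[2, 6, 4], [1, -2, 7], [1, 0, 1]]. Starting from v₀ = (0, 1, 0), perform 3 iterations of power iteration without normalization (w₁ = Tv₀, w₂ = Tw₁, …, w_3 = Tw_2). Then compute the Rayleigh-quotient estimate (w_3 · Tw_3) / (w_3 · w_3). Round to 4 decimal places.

3.9018

w1 = Tv₀ = (6, -2, 0)
w2 = Tw1 = (0, 10, 6)
w3 = Tw2 = (84, 22, 6)
Tw3 = (324, 82, 90)
w3·Tw3 = 84·324 + 22·82 + 6·90 = 29560; w3·w3 = 84·84 + 22·22 + 6·6 = 7576
λ ≈ 29560/7576 = 3.9018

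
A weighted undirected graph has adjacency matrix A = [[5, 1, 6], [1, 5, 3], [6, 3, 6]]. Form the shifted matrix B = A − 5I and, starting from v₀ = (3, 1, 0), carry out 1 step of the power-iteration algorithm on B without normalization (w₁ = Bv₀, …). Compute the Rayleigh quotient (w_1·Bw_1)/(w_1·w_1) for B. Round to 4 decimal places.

B = A − 5I has rows (0, 1, 6); (1, 0, 3); (6, 3, 1)
w1 = Bv₀ = (0·3 + 1·1 + 6·0; 1·3 + 0·1 + 3·0; 6·3 + 3·1 + 1·0) = (1, 3, 21)
Bw1 = (129, 64, 36)
w1·Bw1 = 1077; w1·w1 = 451; μ ≈ 1077/451 = 2.3880

2.3880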